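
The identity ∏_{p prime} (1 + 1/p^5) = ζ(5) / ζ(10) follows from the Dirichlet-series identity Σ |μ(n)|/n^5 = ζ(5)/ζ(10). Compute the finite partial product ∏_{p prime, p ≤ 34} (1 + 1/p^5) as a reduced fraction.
∏ = 63844361159480726970812326794206836752384/61631932954678205462623400894081119262815

The primes p ≤ 34 are [2, 3, 5, 7, 11, 13, 17, 19, 23, 29, 31]. For each, (1 + 1/p^5) = (p^5 + 1)/p^5. Multiplying these fractions over p ∈ [2, 3, 5, 7, 11, 13, 17, 19, 23, 29, 31] gives 63844361159480726970812326794206836752384/61631932954678205462623400894081119262815. (In the limit P → ∞ this tends to ζ(5)/ζ(10).)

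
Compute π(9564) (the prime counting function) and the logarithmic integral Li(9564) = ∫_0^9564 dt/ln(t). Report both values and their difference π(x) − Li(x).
π(9564) = 1183;  Li(9564) ≈ 1198.69;  π(x) − Li(x) ≈ -15.69.

Direct count of primes ≤ 9564 gives π(9564) = 1183. Numerical evaluation of the logarithmic integral gives Li(9564) ≈ 1198.69. The difference π(x) − Li(x) ≈ -15.69 is typically negative for small/moderate x (Li(x) overestimates), though Littlewood's theorem shows this sign changes infinitely often.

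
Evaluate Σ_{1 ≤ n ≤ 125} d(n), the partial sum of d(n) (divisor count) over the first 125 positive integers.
Σ_{n ≤ 125} d(n) = 623

Compute d(n) for each 1 ≤ n ≤ 125: d(1) = 1, d(2) = 2, d(3) = 2, d(4) = 3, d(5) = 2, d(6) = 4, d(7) = 2, d(8) = 4, d(9) = 3, d(10) = 4, d(11) = 2, d(12) = 6, d(13) = 2, d(14) = 4, d(15) = 4, d(16) = 5, d(17) = 2, d(18) = 6, d(19) = 2, d(20) = 6, d(21) = 4, d(22) = 4, d(23) = 2, d(24) = 8, d(25) = 3, d(26) = 4, d(27) = 4, d(28) = 6, d(29) = 2, d(30) = 8, d(31) = 2, d(32) = 6, d(33) = 4, d(34) = 4, d(35) = 4, d(36) = 9, d(37) = 2, d(38) = 4, d(39) = 4, d(40) = 8, d(41) = 2, d(42) = 8, d(43) = 2, d(44) = 6, d(45) = 6, d(46) = 4, d(47) = 2, d(48) = 10, d(49) = 3, d(50) = 6, d(51) = 4, d(52) = 6, d(53) = 2, d(54) = 8, d(55) = 4, d(56) = 8, d(57) = 4, d(58) = 4, d(59) = 2, d(60) = 12, d(61) = 2, d(62) = 4, d(63) = 6, d(64) = 7, d(65) = 4, d(66) = 8, d(67) = 2, d(68) = 6, d(69) = 4, d(70) = 8, d(71) = 2, d(72) = 12, d(73) = 2, d(74) = 4, d(75) = 6, d(76) = 6, d(77) = 4, d(78) = 8, d(79) = 2, d(80) = 10, d(81) = 5, d(82) = 4, d(83) = 2, d(84) = 12, d(85) = 4, d(86) = 4, d(87) = 4, d(88) = 8, d(89) = 2, d(90) = 12, d(91) = 4, d(92) = 6, d(93) = 4, d(94) = 4, d(95) = 4, d(96) = 12, d(97) = 2, d(98) = 6, d(99) = 6, d(100) = 9, d(101) = 2, d(102) = 8, d(103) = 2, d(104) = 8, d(105) = 8, d(106) = 4, d(107) = 2, d(108) = 12, d(109) = 2, d(110) = 8, d(111) = 4, d(112) = 10, d(113) = 2, d(114) = 8, d(115) = 4, d(116) = 6, d(117) = 6, d(118) = 4, d(119) = 4, d(120) = 16, d(121) = 3, d(122) = 4, d(123) = 4, d(124) = 6, d(125) = 4. Summing all 125 values: 623. (Dirichlet's divisor formula: Σ_{n ≤ x} d(n) = x ln(x) + (2γ − 1) x + O(√x). For x = 125, the asymptotic estimate is ≈ 622.84.)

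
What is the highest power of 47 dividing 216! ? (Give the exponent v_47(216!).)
v_47(216!) = 4

Legendre's formula: v_p(n!) = Σ_{k ≥ 1} ⌊n / p^k⌋. For p = 47, n = 216, the terms are:
  ⌊216/47^1⌋ = ⌊216/47⌋ = 4
(the next term ⌊216/47^2⌋ = 0, terminating the sum). Summing: v_47(216!) = 4 = 4.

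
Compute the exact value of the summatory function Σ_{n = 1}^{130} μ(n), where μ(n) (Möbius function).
Σ_{n ≤ 130} μ(n) = -2

Compute μ(n) for each 1 ≤ n ≤ 130: μ(1) = 1, μ(2) = -1, μ(3) = -1, μ(4) = 0, μ(5) = -1, μ(6) = 1, μ(7) = -1, μ(8) = 0, μ(9) = 0, μ(10) = 1, μ(11) = -1, μ(12) = 0, μ(13) = -1, μ(14) = 1, μ(15) = 1, μ(16) = 0, μ(17) = -1, μ(18) = 0, μ(19) = -1, μ(20) = 0, μ(21) = 1, μ(22) = 1, μ(23) = -1, μ(24) = 0, μ(25) = 0, μ(26) = 1, μ(27) = 0, μ(28) = 0, μ(29) = -1, μ(30) = -1, μ(31) = -1, μ(32) = 0, μ(33) = 1, μ(34) = 1, μ(35) = 1, μ(36) = 0, μ(37) = -1, μ(38) = 1, μ(39) = 1, μ(40) = 0, μ(41) = -1, μ(42) = -1, μ(43) = -1, μ(44) = 0, μ(45) = 0, μ(46) = 1, μ(47) = -1, μ(48) = 0, μ(49) = 0, μ(50) = 0, μ(51) = 1, μ(52) = 0, μ(53) = -1, μ(54) = 0, μ(55) = 1, μ(56) = 0, μ(57) = 1, μ(58) = 1, μ(59) = -1, μ(60) = 0, μ(61) = -1, μ(62) = 1, μ(63) = 0, μ(64) = 0, μ(65) = 1, μ(66) = -1, μ(67) = -1, μ(68) = 0, μ(69) = 1, μ(70) = -1, μ(71) = -1, μ(72) = 0, μ(73) = -1, μ(74) = 1, μ(75) = 0, μ(76) = 0, μ(77) = 1, μ(78) = -1, μ(79) = -1, μ(80) = 0, μ(81) = 0, μ(82) = 1, μ(83) = -1, μ(84) = 0, μ(85) = 1, μ(86) = 1, μ(87) = 1, μ(88) = 0, μ(89) = -1, μ(90) = 0, μ(91) = 1, μ(92) = 0, μ(93) = 1, μ(94) = 1, μ(95) = 1, μ(96) = 0, μ(97) = -1, μ(98) = 0, μ(99) = 0, μ(100) = 0, μ(101) = -1, μ(102) = -1, μ(103) = -1, μ(104) = 0, μ(105) = -1, μ(106) = 1, μ(107) = -1, μ(108) = 0, μ(109) = -1, μ(110) = -1, μ(111) = 1, μ(112) = 0, μ(113) = -1, μ(114) = -1, μ(115) = 1, μ(116) = 0, μ(117) = 0, μ(118) = 1, μ(119) = 1, μ(120) = 0, μ(121) = 0, μ(122) = 1, μ(123) = 1, μ(124) = 0, μ(125) = 0, μ(126) = 0, μ(127) = -1, μ(128) = 0, μ(129) = 1, μ(130) = -1. Summing all 130 values: -2. (Mertens function M(x) = Σ_{n ≤ x} μ(n); on average M(x) should be small (PNT ⟺ M(x) = o(x)).)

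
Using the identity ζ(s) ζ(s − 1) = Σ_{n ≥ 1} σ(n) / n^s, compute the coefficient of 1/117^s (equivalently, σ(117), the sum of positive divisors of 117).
σ(117) = 182

In the product (Σ m^0/m^s)(Σ k / k^s) = Σ (Σ_{d | n} d) / n^s, the coefficient of 1/n^s is σ(n) = Σ_{d | n} d. For n = 117, divisors are [1, 3, 9, 13, 39, 117]; summing: σ(117) = 182.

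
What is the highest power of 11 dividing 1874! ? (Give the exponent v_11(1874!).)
v_11(1874!) = 186

Legendre's formula: v_p(n!) = Σ_{k ≥ 1} ⌊n / p^k⌋. For p = 11, n = 1874, the terms are:
  ⌊1874/11^1⌋ = ⌊1874/11⌋ = 170
  ⌊1874/11^2⌋ = ⌊1874/121⌋ = 15
  ⌊1874/11^3⌋ = ⌊1874/1331⌋ = 1
(the next term ⌊1874/11^4⌋ = 0, terminating the sum). Summing: v_11(1874!) = 170 + 15 + 1 = 186.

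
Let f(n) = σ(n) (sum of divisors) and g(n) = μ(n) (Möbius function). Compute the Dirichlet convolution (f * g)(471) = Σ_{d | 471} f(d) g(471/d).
(σ * μ)(471) = 471

Divisors of 471: [1, 3, 157, 471]. For each d | 471:
  d = 1: σ(1) · μ(471/1) = 1 · 1 = 1
  d = 3: σ(3) · μ(471/3) = 4 · -1 = -4
  d = 157: σ(157) · μ(471/157) = 158 · -1 = -158
  d = 471: σ(471) · μ(471/471) = 632 · 1 = 632
Summing: (σ * μ)(471) = 1 + -4 + -158 + 632 = 471.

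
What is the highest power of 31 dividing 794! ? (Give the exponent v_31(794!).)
v_31(794!) = 25

Legendre's formula: v_p(n!) = Σ_{k ≥ 1} ⌊n / p^k⌋. For p = 31, n = 794, the terms are:
  ⌊794/31^1⌋ = ⌊794/31⌋ = 25
(the next term ⌊794/31^2⌋ = 0, terminating the sum). Summing: v_31(794!) = 25 = 25.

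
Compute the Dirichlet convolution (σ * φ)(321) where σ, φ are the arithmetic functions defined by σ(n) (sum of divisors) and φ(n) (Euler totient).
(σ * φ)(321) = 1284

Divisors of 321: [1, 3, 107, 321]. For each d | 321:
  d = 1: σ(1) · φ(321/1) = 1 · 212 = 212
  d = 3: σ(3) · φ(321/3) = 4 · 106 = 424
  d = 107: σ(107) · φ(321/107) = 108 · 2 = 216
  d = 321: σ(321) · φ(321/321) = 432 · 1 = 432
Summing: (σ * φ)(321) = 212 + 424 + 216 + 432 = 1284.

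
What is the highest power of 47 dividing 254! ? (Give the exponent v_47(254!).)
v_47(254!) = 5

Legendre's formula: v_p(n!) = Σ_{k ≥ 1} ⌊n / p^k⌋. For p = 47, n = 254, the terms are:
  ⌊254/47^1⌋ = ⌊254/47⌋ = 5
(the next term ⌊254/47^2⌋ = 0, terminating the sum). Summing: v_47(254!) = 5 = 5.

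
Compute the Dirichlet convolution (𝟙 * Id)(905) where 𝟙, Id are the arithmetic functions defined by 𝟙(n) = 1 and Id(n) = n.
(𝟙 * Id)(905) = 1092

Divisors of 905: [1, 5, 181, 905]. For each d | 905:
  d = 1: 𝟙(1) · Id(905/1) = 1 · 905 = 905
  d = 5: 𝟙(5) · Id(905/5) = 1 · 181 = 181
  d = 181: 𝟙(181) · Id(905/181) = 1 · 5 = 5
  d = 905: 𝟙(905) · Id(905/905) = 1 · 1 = 1
Summing: (𝟙 * Id)(905) = 905 + 181 + 5 + 1 = 1092.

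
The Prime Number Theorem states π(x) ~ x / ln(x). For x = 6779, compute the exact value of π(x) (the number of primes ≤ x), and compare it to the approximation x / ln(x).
π(6779) = 872;  x/ln(x) ≈ 768.46;  relative error ≈ 11.87%.

Directly count primes up to 6779: π(6779) = 872. The PNT approximation gives 6779/ln(6779) ≈ 6779/8.82158 ≈ 768.46. Relative error (π(x) − x/ln(x)) / π(x) ≈ 11.87%; the approximation is known to undercount slightly (Li(x) is a better estimate).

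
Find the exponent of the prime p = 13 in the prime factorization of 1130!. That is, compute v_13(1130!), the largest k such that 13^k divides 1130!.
v_13(1130!) = 92

Legendre's formula: v_p(n!) = Σ_{k ≥ 1} ⌊n / p^k⌋. For p = 13, n = 1130, the terms are:
  ⌊1130/13^1⌋ = ⌊1130/13⌋ = 86
  ⌊1130/13^2⌋ = ⌊1130/169⌋ = 6
(the next term ⌊1130/13^3⌋ = 0, terminating the sum). Summing: v_13(1130!) = 86 + 6 = 92.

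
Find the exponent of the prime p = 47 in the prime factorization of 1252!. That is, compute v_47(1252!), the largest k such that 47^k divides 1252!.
v_47(1252!) = 26

Legendre's formula: v_p(n!) = Σ_{k ≥ 1} ⌊n / p^k⌋. For p = 47, n = 1252, the terms are:
  ⌊1252/47^1⌋ = ⌊1252/47⌋ = 26
(the next term ⌊1252/47^2⌋ = 0, terminating the sum). Summing: v_47(1252!) = 26 = 26.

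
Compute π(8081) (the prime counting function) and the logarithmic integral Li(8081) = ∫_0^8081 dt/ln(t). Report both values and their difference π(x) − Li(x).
π(8081) = 1015;  Li(8081) ≈ 1035.42;  π(x) − Li(x) ≈ -20.42.

Direct count of primes ≤ 8081 gives π(8081) = 1015. Numerical evaluation of the logarithmic integral gives Li(8081) ≈ 1035.42. The difference π(x) − Li(x) ≈ -20.42 is typically negative for small/moderate x (Li(x) overestimates), though Littlewood's theorem shows this sign changes infinitely often.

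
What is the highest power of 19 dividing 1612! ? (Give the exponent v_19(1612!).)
v_19(1612!) = 88

Legendre's formula: v_p(n!) = Σ_{k ≥ 1} ⌊n / p^k⌋. For p = 19, n = 1612, the terms are:
  ⌊1612/19^1⌋ = ⌊1612/19⌋ = 84
  ⌊1612/19^2⌋ = ⌊1612/361⌋ = 4
(the next term ⌊1612/19^3⌋ = 0, terminating the sum). Summing: v_19(1612!) = 84 + 4 = 88.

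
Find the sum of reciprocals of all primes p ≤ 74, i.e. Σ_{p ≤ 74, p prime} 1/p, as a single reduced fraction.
Σ 1/p = 71544353681891529224514036059/40729680599249024150621323470

π(74) = 21, so the primes ≤ 74 are [2, 3, 5, 7, 11, 13, 17, 19, 23, 29, 31, 37, 41, 43, 47, 53, 59, 61, 67, 71, 73]. Summing 1/p over these primes: 71544353681891529224514036059/40729680599249024150621323470 ≈ 1.7566. Mertens estimate ln ln(74) + 0.2615 ≈ 1.7211.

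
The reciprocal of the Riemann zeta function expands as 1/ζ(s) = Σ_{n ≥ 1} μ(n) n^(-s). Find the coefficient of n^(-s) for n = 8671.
μ(8671) = -1

Factor n = 8671 = 13 · 23 · 29. μ(n) = 0 if any exponent ≥ 2 (not squarefree); otherwise μ(n) = (−1)^{ω(n)} where ω(n) is the number of distinct prime factors. Applying: μ(8671) = -1.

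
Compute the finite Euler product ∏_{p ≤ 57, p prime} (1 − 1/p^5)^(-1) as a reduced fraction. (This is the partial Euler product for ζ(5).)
∏ = 16271272514460981588256692497708850770212394550299268449499486458883457010851/15691809316785373562301814354101424660311534867697905028310662923501211484160

The primes p ≤ 57 are [2, 3, 5, 7, 11, 13, 17, 19, 23, 29, 31, 37, 41, 43, 47, 53]. For each prime, (1 − 1/p^5)^(-1) = p^5 / (p^5 − 1). The product is (1 − 1/2^5)^(-1), (1 − 1/3^5)^(-1), (1 − 1/5^5)^(-1), (1 − 1/7^5)^(-1), (1 − 1/11^5)^(-1), (1 − 1/13^5)^(-1), (1 − 1/17^5)^(-1), (1 − 1/19^5)^(-1), (1 − 1/23^5)^(-1), (1 − 1/29^5)^(-1), (1 − 1/31^5)^(-1), (1 − 1/37^5)^(-1), (1 − 1/41^5)^(-1), (1 − 1/43^5)^(-1), (1 − 1/47^5)^(-1), (1 − 1/53^5)^(-1) = ∏ p^5 / (p^5 − 1) = 16271272514460981588256692497708850770212394550299268449499486458883457010851/15691809316785373562301814354101424660311534867697905028310662923501211484160.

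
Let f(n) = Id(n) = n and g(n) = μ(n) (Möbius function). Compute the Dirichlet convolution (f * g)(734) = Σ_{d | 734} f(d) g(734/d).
(Id * μ)(734) = 366

Divisors of 734: [1, 2, 367, 734]. For each d | 734:
  d = 1: Id(1) · μ(734/1) = 1 · 1 = 1
  d = 2: Id(2) · μ(734/2) = 2 · -1 = -2
  d = 367: Id(367) · μ(734/367) = 367 · -1 = -367
  d = 734: Id(734) · μ(734/734) = 734 · 1 = 734
Summing: (Id * μ)(734) = 1 + -2 + -367 + 734 = 366.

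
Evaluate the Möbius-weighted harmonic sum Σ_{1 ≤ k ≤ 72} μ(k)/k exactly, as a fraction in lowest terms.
Σ μ(k)/k = -200643437220052588790575/15941166575048541741926154

Values of μ(k) for 1 ≤ k ≤ 72: μ(1) = 1, μ(2) = -1, μ(3) = -1, μ(5) = -1, μ(6) = 1, μ(7) = -1, μ(10) = 1, μ(11) = -1, μ(13) = -1, μ(14) = 1, μ(15) = 1, μ(17) = -1, μ(19) = -1, μ(21) = 1, μ(22) = 1, μ(23) = -1, μ(26) = 1, μ(29) = -1, μ(30) = -1, μ(31) = -1, μ(33) = 1, μ(34) = 1, μ(35) = 1, μ(37) = -1, μ(38) = 1, μ(39) = 1, μ(41) = -1, μ(42) = -1, μ(43) = -1, μ(46) = 1, μ(47) = -1, μ(51) = 1, μ(53) = -1, μ(55) = 1, μ(57) = 1, μ(58) = 1, μ(59) = -1, μ(61) = -1, μ(62) = 1, μ(65) = 1, μ(66) = -1, μ(67) = -1, μ(69) = 1, μ(70) = -1, μ(71) = -1, with μ = 0 on non-squarefree integers. Summing μ(k)/k for k where μ(k) ≠ 0 gives -200643437220052588790575/15941166575048541741926154 ≈ -0.0126. (PNT ⟺ this sum → 0 as n → ∞.)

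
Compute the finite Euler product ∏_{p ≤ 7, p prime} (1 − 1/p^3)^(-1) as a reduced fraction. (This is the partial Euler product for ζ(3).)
∏ = 18375/15314

The primes p ≤ 7 are [2, 3, 5, 7]. For each prime, (1 − 1/p^3)^(-1) = p^3 / (p^3 − 1). The product is (1 − 1/2^3)^(-1), (1 − 1/3^3)^(-1), (1 − 1/5^3)^(-1), (1 − 1/7^3)^(-1) = ∏ p^3 / (p^3 − 1) = 18375/15314.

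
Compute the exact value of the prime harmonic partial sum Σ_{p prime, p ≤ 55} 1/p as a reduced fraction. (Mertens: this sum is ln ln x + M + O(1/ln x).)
Σ 1/p = 54766551458687142251/32589158477190044730

π(55) = 16, so the primes ≤ 55 are [2, 3, 5, 7, 11, 13, 17, 19, 23, 29, 31, 37, 41, 43, 47, 53]. Summing 1/p over these primes: 54766551458687142251/32589158477190044730 ≈ 1.6805. Mertens estimate ln ln(55) + 0.2615 ≈ 1.6496.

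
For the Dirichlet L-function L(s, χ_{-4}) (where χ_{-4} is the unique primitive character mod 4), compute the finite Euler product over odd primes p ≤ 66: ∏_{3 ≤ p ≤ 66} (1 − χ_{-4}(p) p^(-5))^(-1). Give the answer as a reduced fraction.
∏ = 478212334295798677259125227573990358291095208018494528428976877948999059062284551009530475199/480056794509206891424767146601704797711651986953735424570384919662551238689346859653136384000

The odd primes p ≤ 66 are [3, 5, 7, 11, 13, 17, 19, 23, 29, 31, 37, 41, 43, 47, 53, 59, 61]. For each, χ(p) = 1 if p ≡ 1 mod 4, χ(p) = −1 if p ≡ 3 mod 4. Taking (1 − χ(p)/p^5)^(-1) = p^5/(p^5 − χ(p)): (1 − (-1)/3^5)^(-1) · (1 − (1)/5^5)^(-1) · (1 − (-1)/7^5)^(-1) · (1 − (-1)/11^5)^(-1) · (1 − (1)/13^5)^(-1) · (1 − (1)/17^5)^(-1) · (1 − (-1)/19^5)^(-1) · (1 − (-1)/23^5)^(-1) · (1 − (1)/29^5)^(-1) · (1 − (-1)/31^5)^(-1) · (1 − (1)/37^5)^(-1) · (1 − (1)/41^5)^(-1) · (1 − (-1)/43^5)^(-1) · (1 − (-1)/47^5)^(-1) · (1 − (1)/53^5)^(-1) · (1 − (-1)/59^5)^(-1) · (1 − (1)/61^5)^(-1) = 478212334295798677259125227573990358291095208018494528428976877948999059062284551009530475199/480056794509206891424767146601704797711651986953735424570384919662551238689346859653136384000.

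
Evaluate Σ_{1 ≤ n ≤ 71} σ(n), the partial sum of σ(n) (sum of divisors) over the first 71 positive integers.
Σ_{n ≤ 71} σ(n) = 4137

Compute σ(n) for each 1 ≤ n ≤ 71: σ(1) = 1, σ(2) = 3, σ(3) = 4, σ(4) = 7, σ(5) = 6, σ(6) = 12, σ(7) = 8, σ(8) = 15, σ(9) = 13, σ(10) = 18, σ(11) = 12, σ(12) = 28, σ(13) = 14, σ(14) = 24, σ(15) = 24, σ(16) = 31, σ(17) = 18, σ(18) = 39, σ(19) = 20, σ(20) = 42, σ(21) = 32, σ(22) = 36, σ(23) = 24, σ(24) = 60, σ(25) = 31, σ(26) = 42, σ(27) = 40, σ(28) = 56, σ(29) = 30, σ(30) = 72, σ(31) = 32, σ(32) = 63, σ(33) = 48, σ(34) = 54, σ(35) = 48, σ(36) = 91, σ(37) = 38, σ(38) = 60, σ(39) = 56, σ(40) = 90, σ(41) = 42, σ(42) = 96, σ(43) = 44, σ(44) = 84, σ(45) = 78, σ(46) = 72, σ(47) = 48, σ(48) = 124, σ(49) = 57, σ(50) = 93, σ(51) = 72, σ(52) = 98, σ(53) = 54, σ(54) = 120, σ(55) = 72, σ(56) = 120, σ(57) = 80, σ(58) = 90, σ(59) = 60, σ(60) = 168, σ(61) = 62, σ(62) = 96, σ(63) = 104, σ(64) = 127, σ(65) = 84, σ(66) = 144, σ(67) = 68, σ(68) = 126, σ(69) = 96, σ(70) = 144, σ(71) = 72. Summing all 71 values: 4137. (Average order: Σ_{n ≤ x} σ(n) ~ (π²/12) x². For x = 71, (π²/12)·71² ≈ 4146.06.)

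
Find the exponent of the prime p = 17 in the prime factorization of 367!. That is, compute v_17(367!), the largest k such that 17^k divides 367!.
v_17(367!) = 22

Legendre's formula: v_p(n!) = Σ_{k ≥ 1} ⌊n / p^k⌋. For p = 17, n = 367, the terms are:
  ⌊367/17^1⌋ = ⌊367/17⌋ = 21
  ⌊367/17^2⌋ = ⌊367/289⌋ = 1
(the next term ⌊367/17^3⌋ = 0, terminating the sum). Summing: v_17(367!) = 21 + 1 = 22.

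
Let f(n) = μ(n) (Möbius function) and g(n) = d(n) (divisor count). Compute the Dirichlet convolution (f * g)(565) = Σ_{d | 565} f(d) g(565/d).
(μ * d)(565) = 1

Divisors of 565: [1, 5, 113, 565]. For each d | 565:
  d = 1: μ(1) · d(565/1) = 1 · 4 = 4
  d = 5: μ(5) · d(565/5) = -1 · 2 = -2
  d = 113: μ(113) · d(565/113) = -1 · 2 = -2
  d = 565: μ(565) · d(565/565) = 1 · 1 = 1
Summing: (μ * d)(565) = 4 + -2 + -2 + 1 = 1.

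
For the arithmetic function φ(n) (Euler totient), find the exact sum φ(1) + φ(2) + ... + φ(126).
Σ_{n ≤ 126} φ(n) = 4832

Compute φ(n) for each 1 ≤ n ≤ 126: φ(1) = 1, φ(2) = 1, φ(3) = 2, φ(4) = 2, φ(5) = 4, φ(6) = 2, φ(7) = 6, φ(8) = 4, φ(9) = 6, φ(10) = 4, φ(11) = 10, φ(12) = 4, φ(13) = 12, φ(14) = 6, φ(15) = 8, φ(16) = 8, φ(17) = 16, φ(18) = 6, φ(19) = 18, φ(20) = 8, φ(21) = 12, φ(22) = 10, φ(23) = 22, φ(24) = 8, φ(25) = 20, φ(26) = 12, φ(27) = 18, φ(28) = 12, φ(29) = 28, φ(30) = 8, φ(31) = 30, φ(32) = 16, φ(33) = 20, φ(34) = 16, φ(35) = 24, φ(36) = 12, φ(37) = 36, φ(38) = 18, φ(39) = 24, φ(40) = 16, φ(41) = 40, φ(42) = 12, φ(43) = 42, φ(44) = 20, φ(45) = 24, φ(46) = 22, φ(47) = 46, φ(48) = 16, φ(49) = 42, φ(50) = 20, φ(51) = 32, φ(52) = 24, φ(53) = 52, φ(54) = 18, φ(55) = 40, φ(56) = 24, φ(57) = 36, φ(58) = 28, φ(59) = 58, φ(60) = 16, φ(61) = 60, φ(62) = 30, φ(63) = 36, φ(64) = 32, φ(65) = 48, φ(66) = 20, φ(67) = 66, φ(68) = 32, φ(69) = 44, φ(70) = 24, φ(71) = 70, φ(72) = 24, φ(73) = 72, φ(74) = 36, φ(75) = 40, φ(76) = 36, φ(77) = 60, φ(78) = 24, φ(79) = 78, φ(80) = 32, φ(81) = 54, φ(82) = 40, φ(83) = 82, φ(84) = 24, φ(85) = 64, φ(86) = 42, φ(87) = 56, φ(88) = 40, φ(89) = 88, φ(90) = 24, φ(91) = 72, φ(92) = 44, φ(93) = 60, φ(94) = 46, φ(95) = 72, φ(96) = 32, φ(97) = 96, φ(98) = 42, φ(99) = 60, φ(100) = 40, φ(101) = 100, φ(102) = 32, φ(103) = 102, φ(104) = 48, φ(105) = 48, φ(106) = 52, φ(107) = 106, φ(108) = 36, φ(109) = 108, φ(110) = 40, φ(111) = 72, φ(112) = 48, φ(113) = 112, φ(114) = 36, φ(115) = 88, φ(116) = 56, φ(117) = 72, φ(118) = 58, φ(119) = 96, φ(120) = 32, φ(121) = 110, φ(122) = 60, φ(123) = 80, φ(124) = 60, φ(125) = 100, φ(126) = 36. Summing all 126 values: 4832. (Average order: Σ_{n ≤ x} φ(n) ~ (3/π²) x². For x = 126, (3/π²)·126² ≈ 4825.73.)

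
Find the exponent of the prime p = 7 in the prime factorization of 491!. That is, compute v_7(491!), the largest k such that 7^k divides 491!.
v_7(491!) = 81

Legendre's formula: v_p(n!) = Σ_{k ≥ 1} ⌊n / p^k⌋. For p = 7, n = 491, the terms are:
  ⌊491/7^1⌋ = ⌊491/7⌋ = 70
  ⌊491/7^2⌋ = ⌊491/49⌋ = 10
  ⌊491/7^3⌋ = ⌊491/343⌋ = 1
(the next term ⌊491/7^4⌋ = 0, terminating the sum). Summing: v_7(491!) = 70 + 10 + 1 = 81.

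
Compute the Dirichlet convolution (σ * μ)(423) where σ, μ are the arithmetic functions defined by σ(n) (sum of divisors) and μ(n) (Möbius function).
(σ * μ)(423) = 423

Divisors of 423: [1, 3, 9, 47, 141, 423]. For each d | 423:
  d = 1: σ(1) · μ(423/1) = 1 · 0 = 0
  d = 3: σ(3) · μ(423/3) = 4 · 1 = 4
  d = 9: σ(9) · μ(423/9) = 13 · -1 = -13
  d = 47: σ(47) · μ(423/47) = 48 · 0 = 0
  d = 141: σ(141) · μ(423/141) = 192 · -1 = -192
  d = 423: σ(423) · μ(423/423) = 624 · 1 = 624
Summing: (σ * μ)(423) = 0 + 4 + -13 + 0 + -192 + 624 = 423.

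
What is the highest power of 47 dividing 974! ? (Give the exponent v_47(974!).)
v_47(974!) = 20

Legendre's formula: v_p(n!) = Σ_{k ≥ 1} ⌊n / p^k⌋. For p = 47, n = 974, the terms are:
  ⌊974/47^1⌋ = ⌊974/47⌋ = 20
(the next term ⌊974/47^2⌋ = 0, terminating the sum). Summing: v_47(974!) = 20 = 20.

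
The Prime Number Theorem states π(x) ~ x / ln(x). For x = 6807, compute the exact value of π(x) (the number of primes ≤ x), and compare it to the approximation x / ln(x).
π(6807) = 876;  x/ln(x) ≈ 771.27;  relative error ≈ 11.96%.

Directly count primes up to 6807: π(6807) = 876. The PNT approximation gives 6807/ln(6807) ≈ 6807/8.82571 ≈ 771.27. Relative error (π(x) − x/ln(x)) / π(x) ≈ 11.96%; the approximation is known to undercount slightly (Li(x) is a better estimate).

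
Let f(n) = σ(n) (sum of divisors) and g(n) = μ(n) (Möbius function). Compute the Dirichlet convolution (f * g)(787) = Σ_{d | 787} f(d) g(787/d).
(σ * μ)(787) = 787

Divisors of 787: [1, 787]. For each d | 787:
  d = 1: σ(1) · μ(787/1) = 1 · -1 = -1
  d = 787: σ(787) · μ(787/787) = 788 · 1 = 788
Summing: (σ * μ)(787) = -1 + 788 = 787.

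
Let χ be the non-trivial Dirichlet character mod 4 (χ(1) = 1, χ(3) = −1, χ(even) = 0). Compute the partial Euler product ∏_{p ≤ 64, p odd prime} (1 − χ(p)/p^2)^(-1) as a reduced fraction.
∏ = 41649646786025278187758845901/45453901250007819878400000000

The odd primes p ≤ 64 are [3, 5, 7, 11, 13, 17, 19, 23, 29, 31, 37, 41, 43, 47, 53, 59, 61]. For each, χ(p) = 1 if p ≡ 1 mod 4, χ(p) = −1 if p ≡ 3 mod 4. Taking (1 − χ(p)/p^2)^(-1) = p^2/(p^2 − χ(p)): (1 − (-1)/3^2)^(-1) · (1 − (1)/5^2)^(-1) · (1 − (-1)/7^2)^(-1) · (1 − (-1)/11^2)^(-1) · (1 − (1)/13^2)^(-1) · (1 − (1)/17^2)^(-1) · (1 − (-1)/19^2)^(-1) · (1 − (-1)/23^2)^(-1) · (1 − (1)/29^2)^(-1) · (1 − (-1)/31^2)^(-1) · (1 − (1)/37^2)^(-1) · (1 − (1)/41^2)^(-1) · (1 − (-1)/43^2)^(-1) · (1 − (-1)/47^2)^(-1) · (1 − (1)/53^2)^(-1) · (1 − (-1)/59^2)^(-1) · (1 − (1)/61^2)^(-1) = 41649646786025278187758845901/45453901250007819878400000000.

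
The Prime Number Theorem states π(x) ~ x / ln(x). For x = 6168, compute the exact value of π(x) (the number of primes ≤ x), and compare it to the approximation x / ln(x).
π(6168) = 803;  x/ln(x) ≈ 706.76;  relative error ≈ 11.98%.

Directly count primes up to 6168: π(6168) = 803. The PNT approximation gives 6168/ln(6168) ≈ 6168/8.72713 ≈ 706.76. Relative error (π(x) − x/ln(x)) / π(x) ≈ 11.98%; the approximation is known to undercount slightly (Li(x) is a better estimate).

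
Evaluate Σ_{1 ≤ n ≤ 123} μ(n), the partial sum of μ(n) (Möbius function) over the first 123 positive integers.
Σ_{n ≤ 123} μ(n) = -1

Compute μ(n) for each 1 ≤ n ≤ 123: μ(1) = 1, μ(2) = -1, μ(3) = -1, μ(4) = 0, μ(5) = -1, μ(6) = 1, μ(7) = -1, μ(8) = 0, μ(9) = 0, μ(10) = 1, μ(11) = -1, μ(12) = 0, μ(13) = -1, μ(14) = 1, μ(15) = 1, μ(16) = 0, μ(17) = -1, μ(18) = 0, μ(19) = -1, μ(20) = 0, μ(21) = 1, μ(22) = 1, μ(23) = -1, μ(24) = 0, μ(25) = 0, μ(26) = 1, μ(27) = 0, μ(28) = 0, μ(29) = -1, μ(30) = -1, μ(31) = -1, μ(32) = 0, μ(33) = 1, μ(34) = 1, μ(35) = 1, μ(36) = 0, μ(37) = -1, μ(38) = 1, μ(39) = 1, μ(40) = 0, μ(41) = -1, μ(42) = -1, μ(43) = -1, μ(44) = 0, μ(45) = 0, μ(46) = 1, μ(47) = -1, μ(48) = 0, μ(49) = 0, μ(50) = 0, μ(51) = 1, μ(52) = 0, μ(53) = -1, μ(54) = 0, μ(55) = 1, μ(56) = 0, μ(57) = 1, μ(58) = 1, μ(59) = -1, μ(60) = 0, μ(61) = -1, μ(62) = 1, μ(63) = 0, μ(64) = 0, μ(65) = 1, μ(66) = -1, μ(67) = -1, μ(68) = 0, μ(69) = 1, μ(70) = -1, μ(71) = -1, μ(72) = 0, μ(73) = -1, μ(74) = 1, μ(75) = 0, μ(76) = 0, μ(77) = 1, μ(78) = -1, μ(79) = -1, μ(80) = 0, μ(81) = 0, μ(82) = 1, μ(83) = -1, μ(84) = 0, μ(85) = 1, μ(86) = 1, μ(87) = 1, μ(88) = 0, μ(89) = -1, μ(90) = 0, μ(91) = 1, μ(92) = 0, μ(93) = 1, μ(94) = 1, μ(95) = 1, μ(96) = 0, μ(97) = -1, μ(98) = 0, μ(99) = 0, μ(100) = 0, μ(101) = -1, μ(102) = -1, μ(103) = -1, μ(104) = 0, μ(105) = -1, μ(106) = 1, μ(107) = -1, μ(108) = 0, μ(109) = -1, μ(110) = -1, μ(111) = 1, μ(112) = 0, μ(113) = -1, μ(114) = -1, μ(115) = 1, μ(116) = 0, μ(117) = 0, μ(118) = 1, μ(119) = 1, μ(120) = 0, μ(121) = 0, μ(122) = 1, μ(123) = 1. Summing all 123 values: -1. (Mertens function M(x) = Σ_{n ≤ x} μ(n); on average M(x) should be small (PNT ⟺ M(x) = o(x)).)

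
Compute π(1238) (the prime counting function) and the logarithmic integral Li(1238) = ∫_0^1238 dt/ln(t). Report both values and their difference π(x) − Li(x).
π(1238) = 203;  Li(1238) ≈ 211.52;  π(x) − Li(x) ≈ -8.52.

Direct count of primes ≤ 1238 gives π(1238) = 203. Numerical evaluation of the logarithmic integral gives Li(1238) ≈ 211.52. The difference π(x) − Li(x) ≈ -8.52 is typically negative for small/moderate x (Li(x) overestimates), though Littlewood's theorem shows this sign changes infinitely often.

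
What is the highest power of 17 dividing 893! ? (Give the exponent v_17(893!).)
v_17(893!) = 55

Legendre's formula: v_p(n!) = Σ_{k ≥ 1} ⌊n / p^k⌋. For p = 17, n = 893, the terms are:
  ⌊893/17^1⌋ = ⌊893/17⌋ = 52
  ⌊893/17^2⌋ = ⌊893/289⌋ = 3
(the next term ⌊893/17^3⌋ = 0, terminating the sum). Summing: v_17(893!) = 52 + 3 = 55.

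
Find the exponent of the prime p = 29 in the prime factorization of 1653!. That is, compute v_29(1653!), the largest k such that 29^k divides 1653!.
v_29(1653!) = 58

Legendre's formula: v_p(n!) = Σ_{k ≥ 1} ⌊n / p^k⌋. For p = 29, n = 1653, the terms are:
  ⌊1653/29^1⌋ = ⌊1653/29⌋ = 57
  ⌊1653/29^2⌋ = ⌊1653/841⌋ = 1
(the next term ⌊1653/29^3⌋ = 0, terminating the sum). Summing: v_29(1653!) = 57 + 1 = 58.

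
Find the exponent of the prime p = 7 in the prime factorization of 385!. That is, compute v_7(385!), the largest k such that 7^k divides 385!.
v_7(385!) = 63

Legendre's formula: v_p(n!) = Σ_{k ≥ 1} ⌊n / p^k⌋. For p = 7, n = 385, the terms are:
  ⌊385/7^1⌋ = ⌊385/7⌋ = 55
  ⌊385/7^2⌋ = ⌊385/49⌋ = 7
  ⌊385/7^3⌋ = ⌊385/343⌋ = 1
(the next term ⌊385/7^4⌋ = 0, terminating the sum). Summing: v_7(385!) = 55 + 7 + 1 = 63.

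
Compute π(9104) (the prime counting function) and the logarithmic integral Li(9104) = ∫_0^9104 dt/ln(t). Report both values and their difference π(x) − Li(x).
π(9104) = 1129;  Li(9104) ≈ 1148.36;  π(x) − Li(x) ≈ -19.36.

Direct count of primes ≤ 9104 gives π(9104) = 1129. Numerical evaluation of the logarithmic integral gives Li(9104) ≈ 1148.36. The difference π(x) − Li(x) ≈ -19.36 is typically negative for small/moderate x (Li(x) overestimates), though Littlewood's theorem shows this sign changes infinitely often.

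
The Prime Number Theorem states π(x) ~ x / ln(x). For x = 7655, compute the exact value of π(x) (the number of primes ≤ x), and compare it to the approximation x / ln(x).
π(7655) = 971;  x/ln(x) ≈ 855.97;  relative error ≈ 11.85%.

Directly count primes up to 7655: π(7655) = 971. The PNT approximation gives 7655/ln(7655) ≈ 7655/8.94311 ≈ 855.97. Relative error (π(x) − x/ln(x)) / π(x) ≈ 11.85%; the approximation is known to undercount slightly (Li(x) is a better estimate).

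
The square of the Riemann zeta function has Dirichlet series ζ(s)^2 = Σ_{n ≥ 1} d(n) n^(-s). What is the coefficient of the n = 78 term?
d(78) = 8

ζ(s)^2 = (Σ 1/m^s)(Σ 1/k^s). The coefficient of 1/n^s in the product is the number of ordered pairs (m, k) with mk = n, which equals d(n). For n = 78, divisors are [1, 2, 3, 6, 13, 26, 39, 78], so d(78) = 8.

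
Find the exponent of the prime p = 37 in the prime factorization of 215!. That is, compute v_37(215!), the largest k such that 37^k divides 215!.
v_37(215!) = 5

Legendre's formula: v_p(n!) = Σ_{k ≥ 1} ⌊n / p^k⌋. For p = 37, n = 215, the terms are:
  ⌊215/37^1⌋ = ⌊215/37⌋ = 5
(the next term ⌊215/37^2⌋ = 0, terminating the sum). Summing: v_37(215!) = 5 = 5.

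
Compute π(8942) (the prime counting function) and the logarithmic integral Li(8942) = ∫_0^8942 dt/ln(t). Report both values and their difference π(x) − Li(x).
π(8942) = 1112;  Li(8942) ≈ 1130.58;  π(x) − Li(x) ≈ -18.58.

Direct count of primes ≤ 8942 gives π(8942) = 1112. Numerical evaluation of the logarithmic integral gives Li(8942) ≈ 1130.58. The difference π(x) − Li(x) ≈ -18.58 is typically negative for small/moderate x (Li(x) overestimates), though Littlewood's theorem shows this sign changes infinitely often.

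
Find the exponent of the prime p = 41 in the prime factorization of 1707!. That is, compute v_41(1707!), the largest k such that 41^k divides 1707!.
v_41(1707!) = 42

Legendre's formula: v_p(n!) = Σ_{k ≥ 1} ⌊n / p^k⌋. For p = 41, n = 1707, the terms are:
  ⌊1707/41^1⌋ = ⌊1707/41⌋ = 41
  ⌊1707/41^2⌋ = ⌊1707/1681⌋ = 1
(the next term ⌊1707/41^3⌋ = 0, terminating the sum). Summing: v_41(1707!) = 41 + 1 = 42.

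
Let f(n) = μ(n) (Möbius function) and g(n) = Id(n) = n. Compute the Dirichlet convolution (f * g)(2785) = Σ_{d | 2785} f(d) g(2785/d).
(μ * Id)(2785) = 2224

Divisors of 2785: [1, 5, 557, 2785]. For each d | 2785:
  d = 1: μ(1) · Id(2785/1) = 1 · 2785 = 2785
  d = 5: μ(5) · Id(2785/5) = -1 · 557 = -557
  d = 557: μ(557) · Id(2785/557) = -1 · 5 = -5
  d = 2785: μ(2785) · Id(2785/2785) = 1 · 1 = 1
Summing: (μ * Id)(2785) = 2785 + -557 + -5 + 1 = 2224.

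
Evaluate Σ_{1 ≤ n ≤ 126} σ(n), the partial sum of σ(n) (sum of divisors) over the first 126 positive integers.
Σ_{n ≤ 126} σ(n) = 13152

Compute σ(n) for each 1 ≤ n ≤ 126: σ(1) = 1, σ(2) = 3, σ(3) = 4, σ(4) = 7, σ(5) = 6, σ(6) = 12, σ(7) = 8, σ(8) = 15, σ(9) = 13, σ(10) = 18, σ(11) = 12, σ(12) = 28, σ(13) = 14, σ(14) = 24, σ(15) = 24, σ(16) = 31, σ(17) = 18, σ(18) = 39, σ(19) = 20, σ(20) = 42, σ(21) = 32, σ(22) = 36, σ(23) = 24, σ(24) = 60, σ(25) = 31, σ(26) = 42, σ(27) = 40, σ(28) = 56, σ(29) = 30, σ(30) = 72, σ(31) = 32, σ(32) = 63, σ(33) = 48, σ(34) = 54, σ(35) = 48, σ(36) = 91, σ(37) = 38, σ(38) = 60, σ(39) = 56, σ(40) = 90, σ(41) = 42, σ(42) = 96, σ(43) = 44, σ(44) = 84, σ(45) = 78, σ(46) = 72, σ(47) = 48, σ(48) = 124, σ(49) = 57, σ(50) = 93, σ(51) = 72, σ(52) = 98, σ(53) = 54, σ(54) = 120, σ(55) = 72, σ(56) = 120, σ(57) = 80, σ(58) = 90, σ(59) = 60, σ(60) = 168, σ(61) = 62, σ(62) = 96, σ(63) = 104, σ(64) = 127, σ(65) = 84, σ(66) = 144, σ(67) = 68, σ(68) = 126, σ(69) = 96, σ(70) = 144, σ(71) = 72, σ(72) = 195, σ(73) = 74, σ(74) = 114, σ(75) = 124, σ(76) = 140, σ(77) = 96, σ(78) = 168, σ(79) = 80, σ(80) = 186, σ(81) = 121, σ(82) = 126, σ(83) = 84, σ(84) = 224, σ(85) = 108, σ(86) = 132, σ(87) = 120, σ(88) = 180, σ(89) = 90, σ(90) = 234, σ(91) = 112, σ(92) = 168, σ(93) = 128, σ(94) = 144, σ(95) = 120, σ(96) = 252, σ(97) = 98, σ(98) = 171, σ(99) = 156, σ(100) = 217, σ(101) = 102, σ(102) = 216, σ(103) = 104, σ(104) = 210, σ(105) = 192, σ(106) = 162, σ(107) = 108, σ(108) = 280, σ(109) = 110, σ(110) = 216, σ(111) = 152, σ(112) = 248, σ(113) = 114, σ(114) = 240, σ(115) = 144, σ(116) = 210, σ(117) = 182, σ(118) = 180, σ(119) = 144, σ(120) = 360, σ(121) = 133, σ(122) = 186, σ(123) = 168, σ(124) = 224, σ(125) = 156, σ(126) = 312. Summing all 126 values: 13152. (Average order: Σ_{n ≤ x} σ(n) ~ (π²/12) x². For x = 126, (π²/12)·126² ≈ 13057.49.)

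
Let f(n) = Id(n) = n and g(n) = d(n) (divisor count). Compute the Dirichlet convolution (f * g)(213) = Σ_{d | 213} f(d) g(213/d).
(Id * d)(213) = 365

Divisors of 213: [1, 3, 71, 213]. For each d | 213:
  d = 1: Id(1) · d(213/1) = 1 · 4 = 4
  d = 3: Id(3) · d(213/3) = 3 · 2 = 6
  d = 71: Id(71) · d(213/71) = 71 · 2 = 142
  d = 213: Id(213) · d(213/213) = 213 · 1 = 213
Summing: (Id * d)(213) = 4 + 6 + 142 + 213 = 365.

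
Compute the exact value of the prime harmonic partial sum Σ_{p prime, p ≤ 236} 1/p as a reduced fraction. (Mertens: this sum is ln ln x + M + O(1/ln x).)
Σ 1/p = 8762990377702925264993654890050782886250854676753323401606562622367345144099360398279019780479/4445236185272185438169240794291312557432222642727183809026451438704160103479600800432029464270

π(236) = 51, so the primes ≤ 236 are [2, 3, 5, 7, 11, 13, 17, 19, 23, 29, 31, 37, 41, 43, 47, 53, 59, 61, 67, 71, 73, 79, 83, 89, 97, 101, 103, 107, 109, 113, 127, 131, 137, 139, 149, 151, 157, 163, 167, 173, 179, 181, 191, 193, 197, 199, 211, 223, 227, 229, 233]. Summing 1/p over these primes: 8762990377702925264993654890050782886250854676753323401606562622367345144099360398279019780479/4445236185272185438169240794291312557432222642727183809026451438704160103479600800432029464270 ≈ 1.9713. Mertens estimate ln ln(236) + 0.2615 ≈ 1.9596.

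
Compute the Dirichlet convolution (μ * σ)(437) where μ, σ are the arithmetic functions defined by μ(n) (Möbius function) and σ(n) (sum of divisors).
(μ * σ)(437) = 437

Divisors of 437: [1, 19, 23, 437]. For each d | 437:
  d = 1: μ(1) · σ(437/1) = 1 · 480 = 480
  d = 19: μ(19) · σ(437/19) = -1 · 24 = -24
  d = 23: μ(23) · σ(437/23) = -1 · 20 = -20
  d = 437: μ(437) · σ(437/437) = 1 · 1 = 1
Summing: (μ * σ)(437) = 480 + -24 + -20 + 1 = 437.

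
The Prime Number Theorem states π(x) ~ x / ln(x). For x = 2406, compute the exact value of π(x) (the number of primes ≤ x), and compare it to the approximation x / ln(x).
π(2406) = 357;  x/ln(x) ≈ 309.03;  relative error ≈ 13.44%.

Directly count primes up to 2406: π(2406) = 357. The PNT approximation gives 2406/ln(2406) ≈ 2406/7.78572 ≈ 309.03. Relative error (π(x) − x/ln(x)) / π(x) ≈ 13.44%; the approximation is known to undercount slightly (Li(x) is a better estimate).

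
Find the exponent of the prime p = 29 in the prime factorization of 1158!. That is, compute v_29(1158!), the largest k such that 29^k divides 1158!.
v_29(1158!) = 40

Legendre's formula: v_p(n!) = Σ_{k ≥ 1} ⌊n / p^k⌋. For p = 29, n = 1158, the terms are:
  ⌊1158/29^1⌋ = ⌊1158/29⌋ = 39
  ⌊1158/29^2⌋ = ⌊1158/841⌋ = 1
(the next term ⌊1158/29^3⌋ = 0, terminating the sum). Summing: v_29(1158!) = 39 + 1 = 40.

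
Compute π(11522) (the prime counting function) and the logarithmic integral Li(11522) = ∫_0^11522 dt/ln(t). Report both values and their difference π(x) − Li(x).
π(11522) = 1389;  Li(11522) ≈ 1410.10;  π(x) − Li(x) ≈ -21.10.

Direct count of primes ≤ 11522 gives π(11522) = 1389. Numerical evaluation of the logarithmic integral gives Li(11522) ≈ 1410.10. The difference π(x) − Li(x) ≈ -21.10 is typically negative for small/moderate x (Li(x) overestimates), though Littlewood's theorem shows this sign changes infinitely often.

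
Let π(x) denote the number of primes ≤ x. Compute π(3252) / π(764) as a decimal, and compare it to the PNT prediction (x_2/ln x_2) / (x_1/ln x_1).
π(3252)/π(764) = 458/135 ≈ 3.3926;  PNT prediction ≈ 3.4942.

π(764) = 135 and π(3252) = 458, so π(3252)/π(764) ≈ 3.3926. The PNT-predicted ratio is (3252/ln(3252)) / (764/ln(764)) ≈ 3.4942. The two agree to within a few percent, as expected.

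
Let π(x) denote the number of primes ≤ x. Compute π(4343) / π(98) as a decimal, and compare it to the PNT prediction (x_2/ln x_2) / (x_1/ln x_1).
π(4343)/π(98) = 593/25 ≈ 23.7200;  PNT prediction ≈ 24.2575.

π(98) = 25 and π(4343) = 593, so π(4343)/π(98) ≈ 23.7200. The PNT-predicted ratio is (4343/ln(4343)) / (98/ln(98)) ≈ 24.2575. The two agree to within a few percent, as expected.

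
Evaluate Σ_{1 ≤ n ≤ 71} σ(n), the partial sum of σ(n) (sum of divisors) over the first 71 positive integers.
Σ_{n ≤ 71} σ(n) = 4137

Compute σ(n) for each 1 ≤ n ≤ 71: σ(1) = 1, σ(2) = 3, σ(3) = 4, σ(4) = 7, σ(5) = 6, σ(6) = 12, σ(7) = 8, σ(8) = 15, σ(9) = 13, σ(10) = 18, σ(11) = 12, σ(12) = 28, σ(13) = 14, σ(14) = 24, σ(15) = 24, σ(16) = 31, σ(17) = 18, σ(18) = 39, σ(19) = 20, σ(20) = 42, σ(21) = 32, σ(22) = 36, σ(23) = 24, σ(24) = 60, σ(25) = 31, σ(26) = 42, σ(27) = 40, σ(28) = 56, σ(29) = 30, σ(30) = 72, σ(31) = 32, σ(32) = 63, σ(33) = 48, σ(34) = 54, σ(35) = 48, σ(36) = 91, σ(37) = 38, σ(38) = 60, σ(39) = 56, σ(40) = 90, σ(41) = 42, σ(42) = 96, σ(43) = 44, σ(44) = 84, σ(45) = 78, σ(46) = 72, σ(47) = 48, σ(48) = 124, σ(49) = 57, σ(50) = 93, σ(51) = 72, σ(52) = 98, σ(53) = 54, σ(54) = 120, σ(55) = 72, σ(56) = 120, σ(57) = 80, σ(58) = 90, σ(59) = 60, σ(60) = 168, σ(61) = 62, σ(62) = 96, σ(63) = 104, σ(64) = 127, σ(65) = 84, σ(66) = 144, σ(67) = 68, σ(68) = 126, σ(69) = 96, σ(70) = 144, σ(71) = 72. Summing all 71 values: 4137. (Average order: Σ_{n ≤ x} σ(n) ~ (π²/12) x². For x = 71, (π²/12)·71² ≈ 4146.06.)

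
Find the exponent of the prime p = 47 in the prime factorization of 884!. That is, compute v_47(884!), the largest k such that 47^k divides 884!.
v_47(884!) = 18

Legendre's formula: v_p(n!) = Σ_{k ≥ 1} ⌊n / p^k⌋. For p = 47, n = 884, the terms are:
  ⌊884/47^1⌋ = ⌊884/47⌋ = 18
(the next term ⌊884/47^2⌋ = 0, terminating the sum). Summing: v_47(884!) = 18 = 18.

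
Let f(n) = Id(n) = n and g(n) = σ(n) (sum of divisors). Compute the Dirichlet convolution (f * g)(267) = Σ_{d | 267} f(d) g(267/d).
(Id * σ)(267) = 1253

Divisors of 267: [1, 3, 89, 267]. For each d | 267:
  d = 1: Id(1) · σ(267/1) = 1 · 360 = 360
  d = 3: Id(3) · σ(267/3) = 3 · 90 = 270
  d = 89: Id(89) · σ(267/89) = 89 · 4 = 356
  d = 267: Id(267) · σ(267/267) = 267 · 1 = 267
Summing: (Id * σ)(267) = 360 + 270 + 356 + 267 = 1253.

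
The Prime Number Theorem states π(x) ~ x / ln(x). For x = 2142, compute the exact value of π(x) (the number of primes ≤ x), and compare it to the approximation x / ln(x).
π(2142) = 323;  x/ln(x) ≈ 279.29;  relative error ≈ 13.53%.

Directly count primes up to 2142: π(2142) = 323. The PNT approximation gives 2142/ln(2142) ≈ 2142/7.66950 ≈ 279.29. Relative error (π(x) − x/ln(x)) / π(x) ≈ 13.53%; the approximation is known to undercount slightly (Li(x) is a better estimate).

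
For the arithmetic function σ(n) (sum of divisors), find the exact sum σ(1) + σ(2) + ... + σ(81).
Σ_{n ≤ 81} σ(n) = 5435

Compute σ(n) for each 1 ≤ n ≤ 81: σ(1) = 1, σ(2) = 3, σ(3) = 4, σ(4) = 7, σ(5) = 6, σ(6) = 12, σ(7) = 8, σ(8) = 15, σ(9) = 13, σ(10) = 18, σ(11) = 12, σ(12) = 28, σ(13) = 14, σ(14) = 24, σ(15) = 24, σ(16) = 31, σ(17) = 18, σ(18) = 39, σ(19) = 20, σ(20) = 42, σ(21) = 32, σ(22) = 36, σ(23) = 24, σ(24) = 60, σ(25) = 31, σ(26) = 42, σ(27) = 40, σ(28) = 56, σ(29) = 30, σ(30) = 72, σ(31) = 32, σ(32) = 63, σ(33) = 48, σ(34) = 54, σ(35) = 48, σ(36) = 91, σ(37) = 38, σ(38) = 60, σ(39) = 56, σ(40) = 90, σ(41) = 42, σ(42) = 96, σ(43) = 44, σ(44) = 84, σ(45) = 78, σ(46) = 72, σ(47) = 48, σ(48) = 124, σ(49) = 57, σ(50) = 93, σ(51) = 72, σ(52) = 98, σ(53) = 54, σ(54) = 120, σ(55) = 72, σ(56) = 120, σ(57) = 80, σ(58) = 90, σ(59) = 60, σ(60) = 168, σ(61) = 62, σ(62) = 96, σ(63) = 104, σ(64) = 127, σ(65) = 84, σ(66) = 144, σ(67) = 68, σ(68) = 126, σ(69) = 96, σ(70) = 144, σ(71) = 72, σ(72) = 195, σ(73) = 74, σ(74) = 114, σ(75) = 124, σ(76) = 140, σ(77) = 96, σ(78) = 168, σ(79) = 80, σ(80) = 186, σ(81) = 121. Summing all 81 values: 5435. (Average order: Σ_{n ≤ x} σ(n) ~ (π²/12) x². For x = 81, (π²/12)·81² ≈ 5396.21.)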